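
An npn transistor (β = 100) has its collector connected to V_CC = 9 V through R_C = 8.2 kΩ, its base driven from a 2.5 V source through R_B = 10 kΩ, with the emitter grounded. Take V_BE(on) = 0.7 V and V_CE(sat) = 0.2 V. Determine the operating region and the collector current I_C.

Assume active: I_B = (2.5 − 0.7)/10 = 0.18 mA, giving I_C = β·I_B = 18 mA.
But then V_CE = 9 − 18×8.2 = -139 V < V_CE(sat) = 0.2 V — impossible in the active region.
So the transistor is saturated. With V_CE = 0.2 V, I_C = (V_CC − 0.2)/R_C = 8.8/8.2 = 1.07 mA.
Check: β·I_B = 18 mA > I_C = 1.07 mA, confirming saturation.

saturation; I_C ≈ 1.1 mA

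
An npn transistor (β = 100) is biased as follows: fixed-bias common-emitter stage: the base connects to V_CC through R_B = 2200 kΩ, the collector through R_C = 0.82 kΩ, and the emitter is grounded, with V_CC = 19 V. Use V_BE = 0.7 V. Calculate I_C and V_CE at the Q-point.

I_C ≈ 0.83 mA, V_CE ≈ 18 V

Base loop: V_CC = I_B·R_B + V_BE, so I_B = (19 − 0.7)/2200 kΩ = 0.00832 mA.
In the active region I_C = β·I_B = 100 × 0.00832 = 0.832 mA.
Collector loop: V_CE = V_CC − I_C·R_C = 19 − 0.832×0.82 = 18.3 V.
Since V_CE = 18.3 V > V_CE(sat) ≈ 0.2 V, the transistor is in the active region as assumed.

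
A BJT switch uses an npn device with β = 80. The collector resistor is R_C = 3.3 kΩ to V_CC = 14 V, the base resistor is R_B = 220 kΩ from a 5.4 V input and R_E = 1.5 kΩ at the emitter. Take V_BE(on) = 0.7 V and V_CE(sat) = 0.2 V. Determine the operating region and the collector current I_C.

Assume active. Base-emitter loop: I_B = (V_BB − V_BE)/(R_B + (β+1)R_E) = (5.4 − 0.7)/(220 + 81×1.5) = 0.0138 mA.
I_C = β·I_B = 80×0.0138 = 1.1 mA.
V_CE = V_CC − I_C·R_C − I_E·R_E = 14 − 1.1×3.3 − 1.11×1.5 = 8.69 V > V_CE(sat), so the active-region assumption holds.

active; I_C ≈ 1.1 mA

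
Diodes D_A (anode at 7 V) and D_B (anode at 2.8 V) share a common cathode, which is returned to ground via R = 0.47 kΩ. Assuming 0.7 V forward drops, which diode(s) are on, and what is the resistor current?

Assume both conduct. Then node N would need to be at both 7−0.7 = 6.3 V and 2.8−0.7 = 2.1 V, which is impossible.
Assume only D_A conducts: V_N = 7 − 0.7 = 6.3 V, so I_R = 6.3/0.47 = 13.4 mA.
Check D_B: its anode-to-cathode voltage is 2.8 − 6.3 = -3.5 V < 0.7 V, so it is off. The assumption is consistent.

Only D_A conducts; I_R ≈ 13 mA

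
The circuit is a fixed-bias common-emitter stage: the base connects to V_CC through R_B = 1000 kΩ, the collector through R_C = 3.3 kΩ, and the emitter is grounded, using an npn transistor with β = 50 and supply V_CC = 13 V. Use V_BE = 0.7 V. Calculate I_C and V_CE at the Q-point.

Base loop: V_CC = I_B·R_B + V_BE, so I_B = (13 − 0.7)/1000 kΩ = 0.0123 mA.
In the active region I_C = β·I_B = 50 × 0.0123 = 0.615 mA.
Collector loop: V_CE = V_CC − I_C·R_C = 13 − 0.615×3.3 = 11 V.
Since V_CE = 11 V > V_CE(sat) ≈ 0.2 V, the transistor is in the active region as assumed.

I_C ≈ 0.61 mA, V_CE ≈ 11 V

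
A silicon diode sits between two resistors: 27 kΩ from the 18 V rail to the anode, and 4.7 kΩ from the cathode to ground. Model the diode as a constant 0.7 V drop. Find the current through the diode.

I ≈ 0.55 mA

The two resistors are in series with the diode, so KVL gives 18 = I·27 + 0.7 + I·4.7.
I = (18 − 0.7) / (27 + 4.7) kΩ = 17.3 / 31.7 = 0.546 mA.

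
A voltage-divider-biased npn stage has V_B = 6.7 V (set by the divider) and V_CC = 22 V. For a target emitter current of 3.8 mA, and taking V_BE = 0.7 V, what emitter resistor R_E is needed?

V_E = V_B − V_BE = 6.7 − 0.7 = 6 V.
R_E = V_E / I_E = 6 / 3.8 = 1.58 kΩ.

R_E ≈ 1.6 kΩ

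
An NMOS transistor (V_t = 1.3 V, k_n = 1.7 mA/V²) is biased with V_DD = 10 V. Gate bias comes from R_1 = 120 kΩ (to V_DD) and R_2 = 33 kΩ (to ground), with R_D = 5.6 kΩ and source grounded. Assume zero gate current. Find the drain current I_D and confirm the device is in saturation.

V_G = V_DD·R_2/(R_1+R_2) = 10×33/153 = 2.16 V. With the source grounded, V_GS = V_G = 2.16 V.
Assume saturation: I_D = (k_n/2)(V_GS − V_t)² = (1.7/2)×(2.16 − 1.3)² = 0.85×0.857² = 0.624 mA.
V_DS = V_DD − I_D·R_D = 10 − 0.624×5.6 = 6.51 V.
Saturation requires V_DS ≥ V_GS − V_t = 0.857 V; 6.51 ≥ 0.857 ✓.

I_D ≈ 0.62 mA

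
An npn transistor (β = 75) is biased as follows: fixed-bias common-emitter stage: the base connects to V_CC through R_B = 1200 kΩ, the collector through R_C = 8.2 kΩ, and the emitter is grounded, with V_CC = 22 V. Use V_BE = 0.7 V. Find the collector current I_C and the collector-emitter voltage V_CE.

Base loop: V_CC = I_B·R_B + V_BE, so I_B = (22 − 0.7)/1200 kΩ = 0.0178 mA.
In the active region I_C = β·I_B = 75 × 0.0178 = 1.33 mA.
Collector loop: V_CE = V_CC − I_C·R_C = 22 − 1.33×8.2 = 11.1 V.
Since V_CE = 11.1 V > V_CE(sat) ≈ 0.2 V, the transistor is in the active region as assumed.

I_C ≈ 1.3 mA, V_CE ≈ 11 V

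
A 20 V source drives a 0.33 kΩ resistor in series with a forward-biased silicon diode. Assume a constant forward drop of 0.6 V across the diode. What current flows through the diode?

I ≈ 59 mA

KVL around the loop: 20 = V_D + I·R = 0.6 + I × 0.33 kΩ.
So I = (20 − 0.6) / 0.33 kΩ = 19.4 / 0.33 = 58.8 mA.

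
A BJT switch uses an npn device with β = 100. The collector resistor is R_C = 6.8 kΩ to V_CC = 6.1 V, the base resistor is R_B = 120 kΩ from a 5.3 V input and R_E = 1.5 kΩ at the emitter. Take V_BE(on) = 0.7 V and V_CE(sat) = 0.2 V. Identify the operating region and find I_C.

saturation; I_C ≈ 0.71 mA

Assume active: I_B = (5.3 − 0.7)/(120 + 101×1.5) = 0.0169 mA, I_C = β·I_B = 1.69 mA.
Then V_CE = 6.1 − 1.69×6.8 − 1.71×1.5 = -7.99 V < 0.2 V — the active assumption fails.
Re-solve with V_CE = 0.2 V. KCL at the emitter: V_E/R_E = (V_BB−0.7−V_E)/R_B + (V_CC−0.2−V_E)/R_C, giving V_E = 1.1 V.
I_C = (V_CC − 0.2 − V_E)/R_C = (5.9 − 1.1)/6.8 = 0.706 mA.
Check: I_B = (4.6 − 1.1)/120 = 0.0291 mA, and β·I_B = 2.91 mA > I_C, confirming saturation.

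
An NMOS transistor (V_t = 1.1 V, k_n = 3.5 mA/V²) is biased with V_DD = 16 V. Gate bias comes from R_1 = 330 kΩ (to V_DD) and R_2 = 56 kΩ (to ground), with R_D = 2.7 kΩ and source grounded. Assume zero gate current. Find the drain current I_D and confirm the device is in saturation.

I_D ≈ 2.6 mA

V_G = V_DD·R_2/(R_1+R_2) = 16×56/386 = 2.32 V. With the source grounded, V_GS = V_G = 2.32 V.
Assume saturation: I_D = (k_n/2)(V_GS − V_t)² = (3.5/2)×(2.32 − 1.1)² = 1.75×1.22² = 2.61 mA.
V_DS = V_DD − I_D·R_D = 16 − 2.61×2.7 = 8.95 V.
Saturation requires V_DS ≥ V_GS − V_t = 1.22 V; 8.95 ≥ 1.22 ✓.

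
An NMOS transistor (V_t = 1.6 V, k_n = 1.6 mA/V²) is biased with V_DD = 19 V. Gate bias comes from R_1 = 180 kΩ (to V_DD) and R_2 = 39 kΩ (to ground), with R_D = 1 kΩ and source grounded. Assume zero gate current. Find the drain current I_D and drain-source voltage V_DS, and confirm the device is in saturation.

V_G = V_DD·R_2/(R_1+R_2) = 19×39/219 = 3.38 V. With the source grounded, V_GS = V_G = 3.38 V.
Assume saturation: I_D = (k_n/2)(V_GS − V_t)² = (1.6/2)×(3.38 − 1.6)² = 0.8×1.78² = 2.54 mA.
V_DS = V_DD − I_D·R_D = 19 − 2.54×1 = 16.5 V.
Saturation requires V_DS ≥ V_GS − V_t = 1.78 V; 16.5 ≥ 1.78 ✓.

I_D ≈ 2.5 mA, V_DS ≈ 16 V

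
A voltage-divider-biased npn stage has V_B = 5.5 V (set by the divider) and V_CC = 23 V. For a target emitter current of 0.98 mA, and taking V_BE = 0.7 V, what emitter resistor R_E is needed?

R_E ≈ 4.9 kΩ

V_E = V_B − V_BE = 5.5 − 0.7 = 4.8 V.
R_E = V_E / I_E = 4.8 / 0.98 = 4.9 kΩ.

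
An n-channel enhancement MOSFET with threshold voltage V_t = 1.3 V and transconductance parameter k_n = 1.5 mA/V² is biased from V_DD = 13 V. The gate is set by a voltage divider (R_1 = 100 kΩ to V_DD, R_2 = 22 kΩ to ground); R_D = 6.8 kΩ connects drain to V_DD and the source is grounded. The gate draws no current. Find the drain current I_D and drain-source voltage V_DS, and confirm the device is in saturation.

I_D ≈ 0.82 mA, V_DS ≈ 7.4 V

V_G = V_DD·R_2/(R_1+R_2) = 13×22/122 = 2.34 V. With the source grounded, V_GS = V_G = 2.34 V.
Assume saturation: I_D = (k_n/2)(V_GS − V_t)² = (1.5/2)×(2.34 − 1.3)² = 0.75×1.04² = 0.818 mA.
V_DS = V_DD − I_D·R_D = 13 − 0.818×6.8 = 7.44 V.
Saturation requires V_DS ≥ V_GS − V_t = 1.04 V; 7.44 ≥ 1.04 ✓.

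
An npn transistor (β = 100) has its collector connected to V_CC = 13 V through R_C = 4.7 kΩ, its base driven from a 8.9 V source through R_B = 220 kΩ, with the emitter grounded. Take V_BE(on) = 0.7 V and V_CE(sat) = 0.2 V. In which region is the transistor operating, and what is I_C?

saturation; I_C ≈ 2.7 mA

Assume active: I_B = (8.9 − 0.7)/220 = 0.0373 mA, giving I_C = β·I_B = 3.73 mA.
But then V_CE = 13 − 3.73×4.7 = -4.52 V < V_CE(sat) = 0.2 V — impossible in the active region.
So the transistor is saturated. With V_CE = 0.2 V, I_C = (V_CC − 0.2)/R_C = 12.8/4.7 = 2.72 mA.
Check: β·I_B = 3.73 mA > I_C = 2.72 mA, confirming saturation.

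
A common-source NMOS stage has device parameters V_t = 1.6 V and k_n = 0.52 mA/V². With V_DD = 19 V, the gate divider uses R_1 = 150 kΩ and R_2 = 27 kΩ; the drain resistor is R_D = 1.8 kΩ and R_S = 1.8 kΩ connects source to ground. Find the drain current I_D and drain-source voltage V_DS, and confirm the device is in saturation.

I_D ≈ 0.22 mA, V_DS ≈ 18 V

V_G = V_DD·R_2/(R_1+R_2) = 19×27/177 = 2.9 V.
Assume saturation: I_D = (k_n/2)(V_GS − V_t)² with V_GS = V_G − I_D·R_S = 2.9 − 1.8·I_D.
Substituting gives 0.842·I_D² − 2.22·I_D + 0.438 = 0, with roots I_D = 0.215 or 2.41 mA.
The root I_D = 2.41 mA gives V_GS = -1.45 V ≤ V_t, so take I_D = 0.215 mA.
Then V_GS = 2.51 V and V_DS = V_DD − I_D(R_D+R_S) = 19 − 0.215×3.6 = 18.2 V.
Saturation requires V_DS ≥ V_GS − V_t = 0.91 V; 18.2 ≥ 0.91 ✓.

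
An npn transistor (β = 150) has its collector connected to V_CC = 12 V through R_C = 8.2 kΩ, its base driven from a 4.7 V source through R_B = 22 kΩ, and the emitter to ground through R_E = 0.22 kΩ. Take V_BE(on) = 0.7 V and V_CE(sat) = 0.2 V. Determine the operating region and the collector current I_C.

Assume active: I_B = (4.7 − 0.7)/(22 + 151×0.22) = 0.0724 mA, I_C = β·I_B = 10.9 mA.
Then V_CE = 12 − 10.9×8.2 − 10.9×0.22 = -79.5 V < 0.2 V — the active assumption fails.
Re-solve with V_CE = 0.2 V. KCL at the emitter: V_E/R_E = (V_BB−0.7−V_E)/R_B + (V_CC−0.2−V_E)/R_C, giving V_E = 0.344 V.
I_C = (V_CC − 0.2 − V_E)/R_C = (11.8 − 0.344)/8.2 = 1.4 mA.
Check: I_B = (4 − 0.344)/22 = 0.166 mA, and β·I_B = 24.9 mA > I_C, confirming saturation.

saturation; I_C ≈ 1.4 mA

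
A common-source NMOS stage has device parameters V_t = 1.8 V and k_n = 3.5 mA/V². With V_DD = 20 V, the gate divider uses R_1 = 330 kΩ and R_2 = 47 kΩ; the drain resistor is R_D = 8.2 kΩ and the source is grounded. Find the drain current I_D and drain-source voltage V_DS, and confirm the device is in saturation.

I_D ≈ 0.84 mA, V_DS ≈ 13 V

V_G = V_DD·R_2/(R_1+R_2) = 20×47/377 = 2.49 V. With the source grounded, V_GS = V_G = 2.49 V.
Assume saturation: I_D = (k_n/2)(V_GS − V_t)² = (3.5/2)×(2.49 − 1.8)² = 1.75×0.693² = 0.841 mA.
V_DS = V_DD − I_D·R_D = 20 − 0.841×8.2 = 13.1 V.
Saturation requires V_DS ≥ V_GS − V_t = 0.693 V; 13.1 ≥ 0.693 ✓.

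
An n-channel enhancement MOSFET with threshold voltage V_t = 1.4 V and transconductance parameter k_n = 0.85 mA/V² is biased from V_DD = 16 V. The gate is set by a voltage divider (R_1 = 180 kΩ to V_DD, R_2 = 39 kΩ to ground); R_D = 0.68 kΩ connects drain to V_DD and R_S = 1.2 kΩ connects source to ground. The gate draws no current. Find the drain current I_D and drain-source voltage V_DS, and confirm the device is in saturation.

V_G = V_DD·R_2/(R_1+R_2) = 16×39/219 = 2.85 V.
Assume saturation: I_D = (k_n/2)(V_GS − V_t)² with V_GS = V_G − I_D·R_S = 2.85 − 1.2·I_D.
Substituting gives 0.612·I_D² − 2.48·I_D + 0.893 = 0, with roots I_D = 0.4 or 3.65 mA.
The root I_D = 3.65 mA gives V_GS = -1.53 V ≤ V_t, so take I_D = 0.4 mA.
Then V_GS = 2.37 V and V_DS = V_DD − I_D(R_D+R_S) = 16 − 0.4×1.88 = 15.2 V.
Saturation requires V_DS ≥ V_GS − V_t = 0.97 V; 15.2 ≥ 0.97 ✓.

I_D ≈ 0.4 mA, V_DS ≈ 15 V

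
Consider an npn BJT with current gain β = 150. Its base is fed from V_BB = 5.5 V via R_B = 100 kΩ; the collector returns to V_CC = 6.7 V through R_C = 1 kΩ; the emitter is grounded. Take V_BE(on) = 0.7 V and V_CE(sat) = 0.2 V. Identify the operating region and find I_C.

saturation; I_C ≈ 6.5 mA

Assume active: I_B = (5.5 − 0.7)/100 = 0.048 mA, giving I_C = β·I_B = 7.2 mA.
But then V_CE = 6.7 − 7.2×1 = -0.5 V < V_CE(sat) = 0.2 V — impossible in the active region.
So the transistor is saturated. With V_CE = 0.2 V, I_C = (V_CC − 0.2)/R_C = 6.5/1 = 6.5 mA.
Check: β·I_B = 7.2 mA > I_C = 6.5 mA, confirming saturation.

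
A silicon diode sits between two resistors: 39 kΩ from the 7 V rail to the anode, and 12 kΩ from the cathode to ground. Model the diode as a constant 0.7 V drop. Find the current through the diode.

The two resistors are in series with the diode, so KVL gives 7 = I·39 + 0.7 + I·12.
I = (7 − 0.7) / (39 + 12) kΩ = 6.3 / 51 = 0.124 mA.

I ≈ 0.12 mA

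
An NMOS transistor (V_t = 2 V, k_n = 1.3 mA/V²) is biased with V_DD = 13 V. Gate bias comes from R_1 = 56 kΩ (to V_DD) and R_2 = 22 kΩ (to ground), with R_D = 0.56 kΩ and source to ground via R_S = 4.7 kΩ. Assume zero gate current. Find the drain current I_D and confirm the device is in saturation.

V_G = V_DD·R_2/(R_1+R_2) = 13×22/78 = 3.67 V.
Assume saturation: I_D = (k_n/2)(V_GS − V_t)² with V_GS = V_G − I_D·R_S = 3.67 − 4.7·I_D.
Substituting gives 14.4·I_D² − 11.2·I_D + 1.81 = 0, with roots I_D = 0.228 or 0.55 mA.
The root I_D = 0.55 mA gives V_GS = 1.08 V ≤ V_t, so take I_D = 0.228 mA.
Then V_GS = 2.59 V and V_DS = V_DD − I_D(R_D+R_S) = 13 − 0.228×5.26 = 11.8 V.
Saturation requires V_DS ≥ V_GS − V_t = 0.593 V; 11.8 ≥ 0.593 ✓.

I_D ≈ 0.23 mA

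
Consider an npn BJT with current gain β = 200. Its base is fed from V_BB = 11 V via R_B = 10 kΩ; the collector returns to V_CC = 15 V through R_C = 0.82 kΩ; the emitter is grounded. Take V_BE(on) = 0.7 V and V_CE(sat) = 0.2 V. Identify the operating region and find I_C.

Assume active: I_B = (11 − 0.7)/10 = 1.03 mA, giving I_C = β·I_B = 206 mA.
But then V_CE = 15 − 206×0.82 = -154 V < V_CE(sat) = 0.2 V — impossible in the active region.
So the transistor is saturated. With V_CE = 0.2 V, I_C = (V_CC − 0.2)/R_C = 14.8/0.82 = 18 mA.
Check: β·I_B = 206 mA > I_C = 18 mA, confirming saturation.

saturation; I_C ≈ 18 mA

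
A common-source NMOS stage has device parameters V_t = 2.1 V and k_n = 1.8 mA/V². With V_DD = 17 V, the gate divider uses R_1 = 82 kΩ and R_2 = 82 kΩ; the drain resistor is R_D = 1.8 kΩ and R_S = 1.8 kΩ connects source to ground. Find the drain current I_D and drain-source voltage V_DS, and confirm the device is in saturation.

I_D ≈ 2.6 mA, V_DS ≈ 7.6 V

V_G = V_DD·R_2/(R_1+R_2) = 17×82/164 = 8.5 V.
Assume saturation: I_D = (k_n/2)(V_GS − V_t)² with V_GS = V_G − I_D·R_S = 8.5 − 1.8·I_D.
Substituting gives 2.92·I_D² − 21.7·I_D + 36.9 = 0, with roots I_D = 2.61 or 4.84 mA.
The root I_D = 4.84 mA gives V_GS = -0.22 V ≤ V_t, so take I_D = 2.61 mA.
Then V_GS = 3.8 V and V_DS = V_DD − I_D(R_D+R_S) = 17 − 2.61×3.6 = 7.61 V.
Saturation requires V_DS ≥ V_GS − V_t = 1.7 V; 7.61 ≥ 1.7 ✓.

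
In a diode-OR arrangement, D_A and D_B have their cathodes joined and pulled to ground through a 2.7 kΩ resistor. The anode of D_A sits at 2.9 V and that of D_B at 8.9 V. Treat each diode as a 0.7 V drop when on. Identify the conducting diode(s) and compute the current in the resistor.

Assume both conduct. Then node N would need to be at both 2.9−0.7 = 2.2 V and 8.9−0.7 = 8.2 V, which is impossible.
Assume only D_B conducts: V_N = 8.9 − 0.7 = 8.2 V, so I_R = 8.2/2.7 = 3.04 mA.
Check D_A: its anode-to-cathode voltage is 2.9 − 8.2 = -5.3 V < 0.7 V, so it is off. The assumption is consistent.

Only D_B conducts; I_R ≈ 3 mA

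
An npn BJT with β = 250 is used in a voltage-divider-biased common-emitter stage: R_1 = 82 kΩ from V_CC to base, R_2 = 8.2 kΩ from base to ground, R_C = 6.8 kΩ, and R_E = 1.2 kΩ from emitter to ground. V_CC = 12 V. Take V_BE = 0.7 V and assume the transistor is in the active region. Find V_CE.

Thevenize the base divider: V_Th = V_CC·R_2/(R_1+R_2) = 12×8.2/90.2 = 1.09 V, R_Th = R_1‖R_2 = 7.45 kΩ.
Base-emitter loop: V_Th = I_B·R_Th + V_BE + (β+1)I_B·R_E, so I_B = (1.09 − 0.7) / (7.45 + 251×1.2) = 0.00127 mA.
I_C = β·I_B = 250×0.00127 = 0.317 mA, and I_E = (β+1)I_B = 0.318 mA.
V_CE = V_CC − I_C·R_C − I_E·R_E = 12 − 0.317×6.8 − 0.318×1.2 = 9.47 V.
V_CE = 9.47 V > 0.2 V confirms active-region operation.

V_CE ≈ 9.5 V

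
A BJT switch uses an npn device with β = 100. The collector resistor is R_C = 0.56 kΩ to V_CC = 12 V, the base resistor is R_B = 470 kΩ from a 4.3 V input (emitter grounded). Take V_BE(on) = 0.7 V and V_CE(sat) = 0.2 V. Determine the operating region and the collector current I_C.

Assume active. Base-emitter loop: I_B = (V_BB − V_BE)/R_B = (4.3 − 0.7)/470 = 0.00766 mA.
I_C = β·I_B = 100×0.00766 = 0.766 mA.
V_CE = V_CC − I_C·R_C = 12 − 0.766×0.56 = 11.6 V > V_CE(sat), so the active-region assumption holds.

active; I_C ≈ 0.77 mA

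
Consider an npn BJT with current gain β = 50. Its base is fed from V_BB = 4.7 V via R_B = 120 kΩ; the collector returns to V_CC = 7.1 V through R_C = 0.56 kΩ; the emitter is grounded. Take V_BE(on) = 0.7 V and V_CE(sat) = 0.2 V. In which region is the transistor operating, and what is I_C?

Assume active. Base-emitter loop: I_B = (V_BB − V_BE)/R_B = (4.7 − 0.7)/120 = 0.0333 mA.
I_C = β·I_B = 50×0.0333 = 1.67 mA.
V_CE = V_CC − I_C·R_C = 7.1 − 1.67×0.56 = 6.17 V > V_CE(sat), so the active-region assumption holds.

active; I_C ≈ 1.7 mA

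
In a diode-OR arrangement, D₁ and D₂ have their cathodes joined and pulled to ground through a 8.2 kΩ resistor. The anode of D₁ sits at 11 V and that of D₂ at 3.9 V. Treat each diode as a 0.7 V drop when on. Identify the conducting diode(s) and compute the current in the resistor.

Only D₁ conducts; I_R ≈ 1.3 mA

Assume both conduct. Then node N would need to be at both 11−0.7 = 10.3 V and 3.9−0.7 = 3.2 V, which is impossible.
Assume only D₁ conducts: V_N = 11 − 0.7 = 10.3 V, so I_R = 10.3/8.2 = 1.26 mA.
Check D₂: its anode-to-cathode voltage is 3.9 − 10.3 = -6.4 V < 0.7 V, so it is off. The assumption is consistent.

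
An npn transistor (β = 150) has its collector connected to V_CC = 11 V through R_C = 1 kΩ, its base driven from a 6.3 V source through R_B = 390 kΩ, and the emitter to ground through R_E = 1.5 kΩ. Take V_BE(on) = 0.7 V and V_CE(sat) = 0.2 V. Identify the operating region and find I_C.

active; I_C ≈ 1.4 mA

Assume active. Base-emitter loop: I_B = (V_BB − V_BE)/(R_B + (β+1)R_E) = (6.3 − 0.7)/(390 + 151×1.5) = 0.00908 mA.
I_C = β·I_B = 150×0.00908 = 1.36 mA.
V_CE = V_CC − I_C·R_C − I_E·R_E = 11 − 1.36×1 − 1.37×1.5 = 7.58 V > V_CE(sat), so the active-region assumption holds.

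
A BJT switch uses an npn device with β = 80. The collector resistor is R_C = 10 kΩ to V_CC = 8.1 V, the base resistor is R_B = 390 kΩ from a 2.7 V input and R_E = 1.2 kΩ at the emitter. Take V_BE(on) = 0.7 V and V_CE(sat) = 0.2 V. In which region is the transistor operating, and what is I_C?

Assume active. Base-emitter loop: I_B = (V_BB − V_BE)/(R_B + (β+1)R_E) = (2.7 − 0.7)/(390 + 81×1.2) = 0.00411 mA.
I_C = β·I_B = 80×0.00411 = 0.328 mA.
V_CE = V_CC − I_C·R_C − I_E·R_E = 8.1 − 0.328×10 − 0.333×1.2 = 4.42 V > V_CE(sat), so the active-region assumption holds.

active; I_C ≈ 0.33 mA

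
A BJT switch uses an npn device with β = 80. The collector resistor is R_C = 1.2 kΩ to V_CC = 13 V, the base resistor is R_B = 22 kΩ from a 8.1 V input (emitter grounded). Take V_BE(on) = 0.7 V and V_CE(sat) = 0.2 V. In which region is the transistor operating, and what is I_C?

saturation; I_C ≈ 11 mA

Assume active: I_B = (8.1 − 0.7)/22 = 0.336 mA, giving I_C = β·I_B = 26.9 mA.
But then V_CE = 13 − 26.9×1.2 = -19.3 V < V_CE(sat) = 0.2 V — impossible in the active region.
So the transistor is saturated. With V_CE = 0.2 V, I_C = (V_CC − 0.2)/R_C = 12.8/1.2 = 10.7 mA.
Check: β·I_B = 26.9 mA > I_C = 10.7 mA, confirming saturation.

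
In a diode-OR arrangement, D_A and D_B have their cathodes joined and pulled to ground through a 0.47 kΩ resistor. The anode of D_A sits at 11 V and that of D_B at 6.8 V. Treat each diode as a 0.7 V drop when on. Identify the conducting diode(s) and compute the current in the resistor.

Only D_A conducts; I_R ≈ 22 mA

Assume both conduct. Then node N would need to be at both 11−0.7 = 10.3 V and 6.8−0.7 = 6.1 V, which is impossible.
Assume only D_A conducts: V_N = 11 − 0.7 = 10.3 V, so I_R = 10.3/0.47 = 21.9 mA.
Check D_B: its anode-to-cathode voltage is 6.8 − 10.3 = -3.5 V < 0.7 V, so it is off. The assumption is consistent.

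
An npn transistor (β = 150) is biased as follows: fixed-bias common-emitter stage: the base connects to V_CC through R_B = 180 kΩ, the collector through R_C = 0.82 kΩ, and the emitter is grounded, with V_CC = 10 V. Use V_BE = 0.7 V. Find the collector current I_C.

Base loop: V_CC = I_B·R_B + V_BE, so I_B = (10 − 0.7)/180 kΩ = 0.0517 mA.
In the active region I_C = β·I_B = 150 × 0.0517 = 7.75 mA.
Collector loop: V_CE = V_CC − I_C·R_C = 10 − 7.75×0.82 = 3.64 V.
Since V_CE = 3.64 V > V_CE(sat) ≈ 0.2 V, the transistor is in the active region as assumed.

I_C ≈ 7.8 mA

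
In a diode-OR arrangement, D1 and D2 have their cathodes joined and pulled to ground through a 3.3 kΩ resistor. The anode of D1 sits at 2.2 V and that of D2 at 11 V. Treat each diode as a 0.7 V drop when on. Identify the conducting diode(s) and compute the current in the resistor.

Assume both conduct. Then node N would need to be at both 2.2−0.7 = 1.5 V and 11−0.7 = 10.3 V, which is impossible.
Assume only D2 conducts: V_N = 11 − 0.7 = 10.3 V, so I_R = 10.3/3.3 = 3.12 mA.
Check D1: its anode-to-cathode voltage is 2.2 − 10.3 = -8.1 V < 0.7 V, so it is off. The assumption is consistent.

Only D2 conducts; I_R ≈ 3.1 mA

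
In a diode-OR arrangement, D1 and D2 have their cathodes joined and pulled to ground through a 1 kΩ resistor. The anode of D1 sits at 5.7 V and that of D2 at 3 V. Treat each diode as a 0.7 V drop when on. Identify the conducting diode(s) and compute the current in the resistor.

Only D1 conducts; I_R ≈ 5 mA

Assume both conduct. Then node N would need to be at both 5.7−0.7 = 5 V and 3−0.7 = 2.3 V, which is impossible.
Assume only D1 conducts: V_N = 5.7 − 0.7 = 5 V, so I_R = 5/1 = 5 mA.
Check D2: its anode-to-cathode voltage is 3 − 5 = -2 V < 0.7 V, so it is off. The assumption is consistent.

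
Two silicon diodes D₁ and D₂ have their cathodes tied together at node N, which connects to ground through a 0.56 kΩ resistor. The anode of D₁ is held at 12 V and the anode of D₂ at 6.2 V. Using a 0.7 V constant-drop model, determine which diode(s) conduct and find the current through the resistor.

Only D₁ conducts; I_R ≈ 20 mA

Assume both conduct. Then node N would need to be at both 12−0.7 = 11.3 V and 6.2−0.7 = 5.5 V, which is impossible.
Assume only D₁ conducts: V_N = 12 − 0.7 = 11.3 V, so I_R = 11.3/0.56 = 20.2 mA.
Check D₂: its anode-to-cathode voltage is 6.2 − 11.3 = -5.1 V < 0.7 V, so it is off. The assumption is consistent.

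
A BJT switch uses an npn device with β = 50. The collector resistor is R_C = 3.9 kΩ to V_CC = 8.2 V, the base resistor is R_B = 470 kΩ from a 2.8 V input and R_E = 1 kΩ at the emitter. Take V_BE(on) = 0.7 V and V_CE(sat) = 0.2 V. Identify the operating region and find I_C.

active; I_C ≈ 0.2 mA

Assume active. Base-emitter loop: I_B = (V_BB − V_BE)/(R_B + (β+1)R_E) = (2.8 − 0.7)/(470 + 51×1) = 0.00403 mA.
I_C = β·I_B = 50×0.00403 = 0.202 mA.
V_CE = V_CC − I_C·R_C − I_E·R_E = 8.2 − 0.202×3.9 − 0.206×1 = 7.21 V > V_CE(sat), so the active-region assumption holds.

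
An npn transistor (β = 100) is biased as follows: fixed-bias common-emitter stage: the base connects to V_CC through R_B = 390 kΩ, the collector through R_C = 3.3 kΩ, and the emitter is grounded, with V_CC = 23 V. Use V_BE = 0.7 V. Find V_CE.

V_CE ≈ 4.1 V

Base loop: V_CC = I_B·R_B + V_BE, so I_B = (23 − 0.7)/390 kΩ = 0.0572 mA.
In the active region I_C = β·I_B = 100 × 0.0572 = 5.72 mA.
Collector loop: V_CE = V_CC − I_C·R_C = 23 − 5.72×3.3 = 4.13 V.
Since V_CE = 4.13 V > V_CE(sat) ≈ 0.2 V, the transistor is in the active region as assumed.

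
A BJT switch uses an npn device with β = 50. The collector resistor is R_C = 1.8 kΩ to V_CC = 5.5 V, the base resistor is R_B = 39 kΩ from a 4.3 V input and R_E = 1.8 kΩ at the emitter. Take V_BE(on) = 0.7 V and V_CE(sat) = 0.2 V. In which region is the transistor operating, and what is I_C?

Assume active. Base-emitter loop: I_B = (V_BB − V_BE)/(R_B + (β+1)R_E) = (4.3 − 0.7)/(39 + 51×1.8) = 0.0275 mA.
I_C = β·I_B = 50×0.0275 = 1.38 mA.
V_CE = V_CC − I_C·R_C − I_E·R_E = 5.5 − 1.38×1.8 − 1.4×1.8 = 0.496 V > V_CE(sat), so the active-region assumption holds.

active; I_C ≈ 1.4 mA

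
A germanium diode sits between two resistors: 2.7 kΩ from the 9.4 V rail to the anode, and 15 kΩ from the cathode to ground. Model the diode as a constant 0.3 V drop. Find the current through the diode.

The two resistors are in series with the diode, so KVL gives 9.4 = I·2.7 + 0.3 + I·15.
I = (9.4 − 0.3) / (2.7 + 15) kΩ = 9.1 / 17.7 = 0.514 mA.

I ≈ 0.51 mA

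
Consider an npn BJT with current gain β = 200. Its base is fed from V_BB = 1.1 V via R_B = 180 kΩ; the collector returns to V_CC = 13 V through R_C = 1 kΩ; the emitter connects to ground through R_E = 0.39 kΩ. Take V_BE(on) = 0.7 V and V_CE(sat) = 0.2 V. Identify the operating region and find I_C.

active; I_C ≈ 0.31 mA

Assume active. Base-emitter loop: I_B = (V_BB − V_BE)/(R_B + (β+1)R_E) = (1.1 − 0.7)/(180 + 201×0.39) = 0.00155 mA.
I_C = β·I_B = 200×0.00155 = 0.31 mA.
V_CE = V_CC − I_C·R_C − I_E·R_E = 13 − 0.31×1 − 0.311×0.39 = 12.6 V > V_CE(sat), so the active-region assumption holds.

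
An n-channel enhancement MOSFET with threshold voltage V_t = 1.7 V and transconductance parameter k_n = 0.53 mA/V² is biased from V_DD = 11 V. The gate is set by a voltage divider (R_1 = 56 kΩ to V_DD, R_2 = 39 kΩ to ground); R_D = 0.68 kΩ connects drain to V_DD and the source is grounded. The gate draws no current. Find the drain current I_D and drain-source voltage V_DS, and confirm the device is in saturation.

I_D ≈ 2.1 mA, V_DS ≈ 9.6 V

V_G = V_DD·R_2/(R_1+R_2) = 11×39/95 = 4.52 V. With the source grounded, V_GS = V_G = 4.52 V.
Assume saturation: I_D = (k_n/2)(V_GS − V_t)² = (0.53/2)×(4.52 − 1.7)² = 0.265×2.82² = 2.1 mA.
V_DS = V_DD − I_D·R_D = 11 − 2.1×0.68 = 9.57 V.
Saturation requires V_DS ≥ V_GS − V_t = 2.82 V; 9.57 ≥ 2.82 ✓.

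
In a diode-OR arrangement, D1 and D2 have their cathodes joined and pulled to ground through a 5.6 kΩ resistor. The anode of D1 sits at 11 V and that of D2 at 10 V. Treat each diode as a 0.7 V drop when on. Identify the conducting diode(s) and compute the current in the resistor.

Assume both conduct. Then node N would need to be at both 11−0.7 = 10.3 V and 10−0.7 = 9.3 V, which is impossible.
Assume only D1 conducts: V_N = 11 − 0.7 = 10.3 V, so I_R = 10.3/5.6 = 1.84 mA.
Check D2: its anode-to-cathode voltage is 10 − 10.3 = -0.3 V < 0.7 V, so it is off. The assumption is consistent.

Only D1 conducts; I_R ≈ 1.8 mA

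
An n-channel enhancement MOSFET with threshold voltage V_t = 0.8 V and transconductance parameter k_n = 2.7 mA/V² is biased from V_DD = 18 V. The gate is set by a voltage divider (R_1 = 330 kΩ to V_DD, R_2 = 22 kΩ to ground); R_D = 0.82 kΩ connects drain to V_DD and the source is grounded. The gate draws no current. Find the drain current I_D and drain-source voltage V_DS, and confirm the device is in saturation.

V_G = V_DD·R_2/(R_1+R_2) = 18×22/352 = 1.12 V. With the source grounded, V_GS = V_G = 1.12 V.
Assume saturation: I_D = (k_n/2)(V_GS − V_t)² = (2.7/2)×(1.12 − 0.8)² = 1.35×0.325² = 0.143 mA.
V_DS = V_DD − I_D·R_D = 18 − 0.143×0.82 = 17.9 V.
Saturation requires V_DS ≥ V_GS − V_t = 0.325 V; 17.9 ≥ 0.325 ✓.

I_D ≈ 0.14 mA, V_DS ≈ 18 V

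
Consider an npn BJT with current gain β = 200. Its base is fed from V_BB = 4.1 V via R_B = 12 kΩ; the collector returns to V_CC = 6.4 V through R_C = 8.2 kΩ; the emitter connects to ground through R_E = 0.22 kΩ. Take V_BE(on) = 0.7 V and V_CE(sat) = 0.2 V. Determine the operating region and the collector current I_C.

Assume active: I_B = (4.1 − 0.7)/(12 + 201×0.22) = 0.0605 mA, I_C = β·I_B = 12.1 mA.
Then V_CE = 6.4 − 12.1×8.2 − 12.2×0.22 = -95.5 V < 0.2 V — the active assumption fails.
Re-solve with V_CE = 0.2 V. KCL at the emitter: V_E/R_E = (V_BB−0.7−V_E)/R_B + (V_CC−0.2−V_E)/R_C, giving V_E = 0.219 V.
I_C = (V_CC − 0.2 − V_E)/R_C = (6.2 − 0.219)/8.2 = 0.729 mA.
Check: I_B = (3.4 − 0.219)/12 = 0.265 mA, and β·I_B = 53 mA > I_C, confirming saturation.

saturation; I_C ≈ 0.73 mA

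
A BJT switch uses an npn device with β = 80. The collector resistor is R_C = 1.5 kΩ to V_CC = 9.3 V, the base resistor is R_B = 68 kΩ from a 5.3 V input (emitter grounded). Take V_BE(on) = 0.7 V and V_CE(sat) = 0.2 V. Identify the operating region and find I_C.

active; I_C ≈ 5.4 mA

Assume active. Base-emitter loop: I_B = (V_BB − V_BE)/R_B = (5.3 − 0.7)/68 = 0.0676 mA.
I_C = β·I_B = 80×0.0676 = 5.41 mA.
V_CE = V_CC − I_C·R_C = 9.3 − 5.41×1.5 = 1.18 V > V_CE(sat), so the active-region assumption holds.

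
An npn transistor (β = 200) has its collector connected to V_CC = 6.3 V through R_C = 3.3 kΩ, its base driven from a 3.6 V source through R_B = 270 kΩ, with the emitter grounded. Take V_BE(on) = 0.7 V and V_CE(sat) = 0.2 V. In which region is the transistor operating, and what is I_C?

Assume active: I_B = (3.6 − 0.7)/270 = 0.0107 mA, giving I_C = β·I_B = 2.15 mA.
But then V_CE = 6.3 − 2.15×3.3 = -0.789 V < V_CE(sat) = 0.2 V — impossible in the active region.
So the transistor is saturated. With V_CE = 0.2 V, I_C = (V_CC − 0.2)/R_C = 6.1/3.3 = 1.85 mA.
Check: β·I_B = 2.15 mA > I_C = 1.85 mA, confirming saturation.

saturation; I_C ≈ 1.8 mA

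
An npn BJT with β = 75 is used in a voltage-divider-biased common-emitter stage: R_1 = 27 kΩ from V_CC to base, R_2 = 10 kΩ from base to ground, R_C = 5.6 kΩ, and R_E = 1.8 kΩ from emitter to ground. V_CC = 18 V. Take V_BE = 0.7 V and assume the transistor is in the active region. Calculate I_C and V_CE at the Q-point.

I_C ≈ 2.2 mA, V_CE ≈ 1.9 V

Thevenize the base divider: V_Th = V_CC·R_2/(R_1+R_2) = 18×10/37 = 4.86 V, R_Th = R_1‖R_2 = 7.3 kΩ.
Base-emitter loop: V_Th = I_B·R_Th + V_BE + (β+1)I_B·R_E, so I_B = (4.86 − 0.7) / (7.3 + 76×1.8) = 0.0289 mA.
I_C = β·I_B = 75×0.0289 = 2.17 mA, and I_E = (β+1)I_B = 2.2 mA.
V_CE = V_CC − I_C·R_C − I_E·R_E = 18 − 2.17×5.6 − 2.2×1.8 = 1.91 V.
V_CE = 1.91 V > 0.2 V confirms active-region operation.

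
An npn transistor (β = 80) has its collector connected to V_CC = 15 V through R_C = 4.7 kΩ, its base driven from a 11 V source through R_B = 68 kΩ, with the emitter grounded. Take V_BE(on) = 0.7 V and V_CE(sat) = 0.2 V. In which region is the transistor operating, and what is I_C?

saturation; I_C ≈ 3.1 mA

Assume active: I_B = (11 − 0.7)/68 = 0.151 mA, giving I_C = β·I_B = 12.1 mA.
But then V_CE = 15 − 12.1×4.7 = -42 V < V_CE(sat) = 0.2 V — impossible in the active region.
So the transistor is saturated. With V_CE = 0.2 V, I_C = (V_CC − 0.2)/R_C = 14.8/4.7 = 3.15 mA.
Check: β·I_B = 12.1 mA > I_C = 3.15 mA, confirming saturation.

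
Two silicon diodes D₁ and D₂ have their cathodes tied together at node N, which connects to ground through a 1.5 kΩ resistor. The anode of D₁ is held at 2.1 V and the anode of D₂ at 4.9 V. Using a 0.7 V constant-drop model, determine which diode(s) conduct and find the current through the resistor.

Only D₂ conducts; I_R ≈ 2.8 mA

Assume both conduct. Then node N would need to be at both 2.1−0.7 = 1.4 V and 4.9−0.7 = 4.2 V, which is impossible.
Assume only D₂ conducts: V_N = 4.9 − 0.7 = 4.2 V, so I_R = 4.2/1.5 = 2.8 mA.
Check D₁: its anode-to-cathode voltage is 2.1 − 4.2 = -2.1 V < 0.7 V, so it is off. The assumption is consistent.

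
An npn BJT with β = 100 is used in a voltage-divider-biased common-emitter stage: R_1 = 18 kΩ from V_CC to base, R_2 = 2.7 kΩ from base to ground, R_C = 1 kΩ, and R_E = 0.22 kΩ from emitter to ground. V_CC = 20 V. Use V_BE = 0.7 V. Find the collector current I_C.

Thevenize the base divider: V_Th = V_CC·R_2/(R_1+R_2) = 20×2.7/20.7 = 2.61 V, R_Th = R_1‖R_2 = 2.35 kΩ.
Base-emitter loop: V_Th = I_B·R_Th + V_BE + (β+1)I_B·R_E, so I_B = (2.61 − 0.7) / (2.35 + 101×0.22) = 0.0777 mA.
I_C = β·I_B = 100×0.0777 = 7.77 mA, and I_E = (β+1)I_B = 7.85 mA.
V_CE = V_CC − I_C·R_C − I_E·R_E = 20 − 7.77×1 − 7.85×0.22 = 10.5 V.
V_CE = 10.5 V > 0.2 V confirms active-region operation.

I_C ≈ 7.8 mA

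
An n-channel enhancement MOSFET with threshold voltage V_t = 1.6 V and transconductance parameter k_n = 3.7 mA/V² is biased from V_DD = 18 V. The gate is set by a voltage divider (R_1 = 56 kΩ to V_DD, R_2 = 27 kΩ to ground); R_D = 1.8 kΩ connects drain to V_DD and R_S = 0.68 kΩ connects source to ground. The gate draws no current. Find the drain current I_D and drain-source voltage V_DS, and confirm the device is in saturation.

I_D ≈ 4.1 mA, V_DS ≈ 7.9 V

V_G = V_DD·R_2/(R_1+R_2) = 18×27/83 = 5.86 V.
Assume saturation: I_D = (k_n/2)(V_GS − V_t)² with V_GS = V_G − I_D·R_S = 5.86 − 0.68·I_D.
Substituting gives 0.855·I_D² − 11.7·I_D + 33.5 = 0, with roots I_D = 4.08 or 9.61 mA.
The root I_D = 9.61 mA gives V_GS = -0.679 V ≤ V_t, so take I_D = 4.08 mA.
Then V_GS = 3.08 V and V_DS = V_DD − I_D(R_D+R_S) = 18 − 4.08×2.48 = 7.89 V.
Saturation requires V_DS ≥ V_GS − V_t = 1.48 V; 7.89 ≥ 1.48 ✓.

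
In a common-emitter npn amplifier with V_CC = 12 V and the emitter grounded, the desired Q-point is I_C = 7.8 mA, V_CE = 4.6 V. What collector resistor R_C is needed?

Collector loop: V_CC = I_C·R_C + V_CE.
R_C = (V_CC − V_CE)/I_C = (12 − 4.6)/7.8 = 0.949 kΩ.

R_C ≈ 0.95 kΩ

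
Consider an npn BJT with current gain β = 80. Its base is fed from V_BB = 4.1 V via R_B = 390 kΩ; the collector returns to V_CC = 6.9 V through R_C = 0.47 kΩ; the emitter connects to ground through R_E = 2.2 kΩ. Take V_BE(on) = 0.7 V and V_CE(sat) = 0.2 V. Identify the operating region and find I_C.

Assume active. Base-emitter loop: I_B = (V_BB − V_BE)/(R_B + (β+1)R_E) = (4.1 − 0.7)/(390 + 81×2.2) = 0.00598 mA.
I_C = β·I_B = 80×0.00598 = 0.479 mA.
V_CE = V_CC − I_C·R_C − I_E·R_E = 6.9 − 0.479×0.47 − 0.485×2.2 = 5.61 V > V_CE(sat), so the active-region assumption holds.

active; I_C ≈ 0.48 mA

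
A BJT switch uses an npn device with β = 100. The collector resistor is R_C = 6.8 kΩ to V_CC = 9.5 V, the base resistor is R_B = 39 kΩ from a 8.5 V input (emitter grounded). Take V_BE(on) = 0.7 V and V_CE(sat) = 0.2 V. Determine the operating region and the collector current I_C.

saturation; I_C ≈ 1.4 mA

Assume active: I_B = (8.5 − 0.7)/39 = 0.2 mA, giving I_C = β·I_B = 20 mA.
But then V_CE = 9.5 − 20×6.8 = -126 V < V_CE(sat) = 0.2 V — impossible in the active region.
So the transistor is saturated. With V_CE = 0.2 V, I_C = (V_CC − 0.2)/R_C = 9.3/6.8 = 1.37 mA.
Check: β·I_B = 20 mA > I_C = 1.37 mA, confirming saturation.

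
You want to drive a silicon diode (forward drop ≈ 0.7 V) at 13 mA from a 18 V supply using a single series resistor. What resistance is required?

R ≈ 1.3 kΩ

The resistor drops V_S − V_D = 18 − 0.7 = 17.3 V at 13 mA.
R = 17.3 V / 13 mA = 1.33 kΩ.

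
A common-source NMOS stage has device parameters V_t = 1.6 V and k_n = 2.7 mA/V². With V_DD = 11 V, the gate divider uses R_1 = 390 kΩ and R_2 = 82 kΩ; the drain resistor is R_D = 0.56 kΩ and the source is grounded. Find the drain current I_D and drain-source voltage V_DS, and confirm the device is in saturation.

V_G = V_DD·R_2/(R_1+R_2) = 11×82/472 = 1.91 V. With the source grounded, V_GS = V_G = 1.91 V.
Assume saturation: I_D = (k_n/2)(V_GS − V_t)² = (2.7/2)×(1.91 − 1.6)² = 1.35×0.311² = 0.131 mA.
V_DS = V_DD − I_D·R_D = 11 − 0.131×0.56 = 10.9 V.
Saturation requires V_DS ≥ V_GS − V_t = 0.311 V; 10.9 ≥ 0.311 ✓.

I_D ≈ 0.13 mA, V_DS ≈ 11 V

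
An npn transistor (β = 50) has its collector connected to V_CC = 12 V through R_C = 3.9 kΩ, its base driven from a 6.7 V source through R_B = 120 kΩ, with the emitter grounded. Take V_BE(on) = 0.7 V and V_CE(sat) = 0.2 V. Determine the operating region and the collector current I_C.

active; I_C ≈ 2.5 mA

Assume active. Base-emitter loop: I_B = (V_BB − V_BE)/R_B = (6.7 − 0.7)/120 = 0.05 mA.
I_C = β·I_B = 50×0.05 = 2.5 mA.
V_CE = V_CC − I_C·R_C = 12 − 2.5×3.9 = 2.25 V > V_CE(sat), so the active-region assumption holds.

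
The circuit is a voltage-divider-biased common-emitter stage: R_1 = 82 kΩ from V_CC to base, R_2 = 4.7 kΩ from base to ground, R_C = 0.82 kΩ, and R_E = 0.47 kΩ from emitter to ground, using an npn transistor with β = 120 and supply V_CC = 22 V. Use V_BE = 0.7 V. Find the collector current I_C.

Thevenize the base divider: V_Th = V_CC·R_2/(R_1+R_2) = 22×4.7/86.7 = 1.19 V, R_Th = R_1‖R_2 = 4.45 kΩ.
Base-emitter loop: V_Th = I_B·R_Th + V_BE + (β+1)I_B·R_E, so I_B = (1.19 − 0.7) / (4.45 + 121×0.47) = 0.00803 mA.
I_C = β·I_B = 120×0.00803 = 0.964 mA, and I_E = (β+1)I_B = 0.972 mA.
V_CE = V_CC − I_C·R_C − I_E·R_E = 22 − 0.964×0.82 − 0.972×0.47 = 20.8 V.
V_CE = 20.8 V > 0.2 V confirms active-region operation.

I_C ≈ 0.96 mA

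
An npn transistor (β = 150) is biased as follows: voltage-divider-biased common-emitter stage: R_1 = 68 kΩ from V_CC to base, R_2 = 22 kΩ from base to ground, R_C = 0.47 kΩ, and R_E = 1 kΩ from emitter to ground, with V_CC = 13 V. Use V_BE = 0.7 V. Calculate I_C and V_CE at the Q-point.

Thevenize the base divider: V_Th = V_CC·R_2/(R_1+R_2) = 13×22/90 = 3.18 V, R_Th = R_1‖R_2 = 16.6 kΩ.
Base-emitter loop: V_Th = I_B·R_Th + V_BE + (β+1)I_B·R_E, so I_B = (3.18 − 0.7) / (16.6 + 151×1) = 0.0148 mA.
I_C = β·I_B = 150×0.0148 = 2.22 mA, and I_E = (β+1)I_B = 2.23 mA.
V_CE = V_CC − I_C·R_C − I_E·R_E = 13 − 2.22×0.47 − 2.23×1 = 9.73 V.
V_CE = 9.73 V > 0.2 V confirms active-region operation.

I_C ≈ 2.2 mA, V_CE ≈ 9.7 V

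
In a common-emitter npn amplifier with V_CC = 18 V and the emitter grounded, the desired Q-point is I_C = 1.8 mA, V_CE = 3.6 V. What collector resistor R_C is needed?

R_C ≈ 8 kΩ

Collector loop: V_CC = I_C·R_C + V_CE.
R_C = (V_CC − V_CE)/I_C = (18 − 3.6)/1.8 = 8 kΩ.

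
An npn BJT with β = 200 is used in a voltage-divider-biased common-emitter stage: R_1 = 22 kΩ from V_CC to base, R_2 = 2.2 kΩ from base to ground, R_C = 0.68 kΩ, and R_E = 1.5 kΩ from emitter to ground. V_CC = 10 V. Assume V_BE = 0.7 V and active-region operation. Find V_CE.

Thevenize the base divider: V_Th = V_CC·R_2/(R_1+R_2) = 10×2.2/24.2 = 0.909 V, R_Th = R_1‖R_2 = 2 kΩ.
Base-emitter loop: V_Th = I_B·R_Th + V_BE + (β+1)I_B·R_E, so I_B = (0.909 − 0.7) / (2 + 201×1.5) = 0.000689 mA.
I_C = β·I_B = 200×0.000689 = 0.138 mA, and I_E = (β+1)I_B = 0.138 mA.
V_CE = V_CC − I_C·R_C − I_E·R_E = 10 − 0.138×0.68 − 0.138×1.5 = 9.7 V.
V_CE = 9.7 V > 0.2 V confirms active-region operation.

V_CE ≈ 9.7 V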